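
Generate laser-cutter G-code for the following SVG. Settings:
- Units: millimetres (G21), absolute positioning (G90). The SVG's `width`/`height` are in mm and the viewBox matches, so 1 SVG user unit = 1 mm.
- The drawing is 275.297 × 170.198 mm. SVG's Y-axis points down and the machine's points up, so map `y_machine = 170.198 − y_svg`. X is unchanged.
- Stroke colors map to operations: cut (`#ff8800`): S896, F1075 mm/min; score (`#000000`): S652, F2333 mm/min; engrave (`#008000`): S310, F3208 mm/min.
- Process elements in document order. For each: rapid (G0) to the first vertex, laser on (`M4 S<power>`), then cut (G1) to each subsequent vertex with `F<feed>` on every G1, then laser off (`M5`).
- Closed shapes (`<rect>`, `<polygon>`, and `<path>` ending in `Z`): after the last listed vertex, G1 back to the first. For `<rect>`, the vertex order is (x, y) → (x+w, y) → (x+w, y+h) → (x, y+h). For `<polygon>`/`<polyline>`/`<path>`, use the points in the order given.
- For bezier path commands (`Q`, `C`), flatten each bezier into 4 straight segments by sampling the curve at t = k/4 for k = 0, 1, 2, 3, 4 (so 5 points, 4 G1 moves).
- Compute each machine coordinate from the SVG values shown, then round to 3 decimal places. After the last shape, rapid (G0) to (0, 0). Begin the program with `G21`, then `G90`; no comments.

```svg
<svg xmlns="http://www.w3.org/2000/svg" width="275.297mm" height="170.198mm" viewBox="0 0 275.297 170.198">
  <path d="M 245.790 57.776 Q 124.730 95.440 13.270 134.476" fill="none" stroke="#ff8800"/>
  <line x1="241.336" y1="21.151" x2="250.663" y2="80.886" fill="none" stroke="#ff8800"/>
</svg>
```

G21
G90
G0 X245.790 Y112.422
M4 S896
G1 X185.860 Y93.504 F1075
G1 X127.130 Y74.415 F1075
G1 X69.600 Y55.154 F1075
G1 X13.270 Y35.722 F1075
M5
G0 X241.336 Y149.047
M4 S896
G1 X250.663 Y89.312 F1075
M5
G0 X0.000 Y0.000

Since the viewBox matches the mm dimensions, user units are millimetres directly. The only transform is the Y-flip y_m = 170.198 − y_svg.

Shape 1 is a quadratic bezier drawn with `<path>`. Its stroke #ff8800 means cut at S896, F1075. After flipping Y the toolpath is (245.790,112.422) → (185.860,93.504) → (127.130,74.415) → (69.600,55.154) → (13.270,35.722).

Shape 2 is a line segment drawn with `<line>`. Its stroke #ff8800 means cut at S896, F1075. After flipping Y the toolpath is (241.336,149.047) → (250.663,89.312).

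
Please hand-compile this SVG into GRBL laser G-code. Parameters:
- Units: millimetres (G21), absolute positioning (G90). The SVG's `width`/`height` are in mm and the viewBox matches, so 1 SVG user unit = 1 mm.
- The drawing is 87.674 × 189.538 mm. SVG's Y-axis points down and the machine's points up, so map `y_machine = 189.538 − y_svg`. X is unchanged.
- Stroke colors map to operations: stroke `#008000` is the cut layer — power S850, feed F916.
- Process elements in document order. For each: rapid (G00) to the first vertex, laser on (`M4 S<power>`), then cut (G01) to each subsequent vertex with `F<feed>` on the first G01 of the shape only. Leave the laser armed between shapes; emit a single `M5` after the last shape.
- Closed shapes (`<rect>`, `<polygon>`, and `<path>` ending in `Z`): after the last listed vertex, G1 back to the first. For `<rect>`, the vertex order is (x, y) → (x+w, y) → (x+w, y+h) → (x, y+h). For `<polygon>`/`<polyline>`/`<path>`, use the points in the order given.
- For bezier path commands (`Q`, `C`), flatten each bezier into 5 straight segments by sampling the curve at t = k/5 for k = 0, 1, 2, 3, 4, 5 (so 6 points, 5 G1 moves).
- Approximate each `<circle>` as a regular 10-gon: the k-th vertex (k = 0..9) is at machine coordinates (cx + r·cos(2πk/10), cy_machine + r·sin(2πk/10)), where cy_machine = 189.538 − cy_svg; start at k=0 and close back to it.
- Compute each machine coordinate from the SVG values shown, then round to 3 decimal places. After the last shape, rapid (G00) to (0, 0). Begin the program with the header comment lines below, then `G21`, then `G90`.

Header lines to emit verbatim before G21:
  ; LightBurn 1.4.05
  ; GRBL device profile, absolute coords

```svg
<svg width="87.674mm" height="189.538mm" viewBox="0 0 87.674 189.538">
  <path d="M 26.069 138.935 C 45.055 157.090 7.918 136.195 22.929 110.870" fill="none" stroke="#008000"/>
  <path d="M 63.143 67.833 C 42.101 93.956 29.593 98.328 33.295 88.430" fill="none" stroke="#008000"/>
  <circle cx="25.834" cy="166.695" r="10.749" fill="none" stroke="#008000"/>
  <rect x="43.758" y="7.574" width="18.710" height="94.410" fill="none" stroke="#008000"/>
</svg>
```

; LightBurn 1.4.05
; GRBL device profile, absolute coords
G21
G90
G00 X26.069 Y50.603
M4 S850
G01 X31.592 Y44.119 F916
G01 X28.843 Y45.345
G01 X23.017 Y52.620
G01 X19.314 Y64.282
G01 X22.929 Y78.668
G00 X63.143 Y121.705
M4 S850
G01 X51.603 Y108.581 F916
G01 X42.480 Y100.319
G01 X36.142 Y96.559
G01 X32.958 Y96.941
G01 X33.295 Y101.108
G00 X36.583 Y22.843
M4 S850
G01 X34.530 Y29.161 F916
G01 X29.156 Y33.066
G01 X22.512 Y33.066
G01 X17.138 Y29.161
G01 X15.085 Y22.843
G01 X17.138 Y16.525
G01 X22.512 Y12.620
G01 X29.156 Y12.620
G01 X34.530 Y16.525
G01 X36.583 Y22.843
G00 X43.758 Y181.964
M4 S850
G01 X62.468 Y181.964 F916
G01 X62.468 Y87.554
G01 X43.758 Y87.554
G01 X43.758 Y181.964
M5
G00 X0.000 Y0.000

1 u = 1 mm; y_m = 189.538 − y.

[1] `<path>` cubic bezier, #008000→cut S850 F916: (26.069,50.603) → (31.592,44.119) → (28.843,45.345) → (23.017,52.620) → (19.314,64.282) → (22.929,78.668)

[2] `<path>` cubic bezier, #008000→cut S850 F916: (63.143,121.705) → (51.603,108.581) → (42.480,100.319) → (36.142,96.559) → (32.958,96.941) → (33.295,101.108)

[3] `<circle>` circle, #008000→cut S850 F916: (36.583,22.843) → (34.530,29.161) → (29.156,33.066) → (22.512,33.066) → (17.138,29.161) → (15.085,22.843) → (17.138,16.525) → (22.512,12.620) → (29.156,12.620) → (34.530,16.525) → (36.583,22.843) (closed)

[4] `<rect>` rectangle, #008000→cut S850 F916: (43.758,181.964) → (62.468,181.964) → (62.468,87.554) → (43.758,87.554) → (43.758,181.964) (closed)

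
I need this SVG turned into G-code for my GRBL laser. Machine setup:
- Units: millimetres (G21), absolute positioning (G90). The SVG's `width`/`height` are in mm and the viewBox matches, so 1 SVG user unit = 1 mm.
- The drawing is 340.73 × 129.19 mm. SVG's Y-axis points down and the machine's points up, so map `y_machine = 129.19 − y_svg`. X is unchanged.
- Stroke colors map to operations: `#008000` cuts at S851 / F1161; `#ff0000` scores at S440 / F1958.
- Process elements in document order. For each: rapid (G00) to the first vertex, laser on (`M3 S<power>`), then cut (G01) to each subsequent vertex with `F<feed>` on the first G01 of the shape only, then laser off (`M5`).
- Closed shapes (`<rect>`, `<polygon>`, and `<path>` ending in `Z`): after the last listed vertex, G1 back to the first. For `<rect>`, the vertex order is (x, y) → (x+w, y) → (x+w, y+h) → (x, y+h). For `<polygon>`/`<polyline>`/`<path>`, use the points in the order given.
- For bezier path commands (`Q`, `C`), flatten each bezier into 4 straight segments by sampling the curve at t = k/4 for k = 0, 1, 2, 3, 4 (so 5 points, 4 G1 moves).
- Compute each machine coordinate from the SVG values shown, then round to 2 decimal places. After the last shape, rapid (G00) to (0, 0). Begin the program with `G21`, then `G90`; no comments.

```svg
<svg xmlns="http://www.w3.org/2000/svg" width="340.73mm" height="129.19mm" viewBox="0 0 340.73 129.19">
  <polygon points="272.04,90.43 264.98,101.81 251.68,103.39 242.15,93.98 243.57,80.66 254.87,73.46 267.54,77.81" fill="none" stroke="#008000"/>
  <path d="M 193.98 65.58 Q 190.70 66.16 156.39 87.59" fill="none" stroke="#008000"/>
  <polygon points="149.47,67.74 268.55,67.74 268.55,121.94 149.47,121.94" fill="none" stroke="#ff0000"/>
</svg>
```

1 u = 1 mm; y_m = 129.19 − y.

[1] `<polygon>` regular polygon, #008000→cut S851 F1161: (272.04,38.76) → (264.98,27.38) → (251.68,25.80) → (242.15,35.21) → (243.57,48.53) → (254.87,55.73) → (267.54,51.38) → (272.04,38.76) (closed)

[2] `<path>` quadratic bezier, #008000→cut S851 F1161: (193.98,63.61) → (190.40,62.02) → (182.94,57.82) → (171.61,51.01) → (156.39,41.60)

[3] `<polygon>` rectangle, #ff0000→score S440 F1958: (149.47,61.45) → (268.55,61.45) → (268.55,7.25) → (149.47,7.25) → (149.47,61.45) (closed)

G21
G90
G00 X272.04 Y38.76
M3 S851
G01 X264.98 Y27.38 F1161
G01 X251.68 Y25.80
G01 X242.15 Y35.21
G01 X243.57 Y48.53
G01 X254.87 Y55.73
G01 X267.54 Y51.38
G01 X272.04 Y38.76
M5
G00 X193.98 Y63.61
M3 S851
G01 X190.40 Y62.02 F1161
G01 X182.94 Y57.82
G01 X171.61 Y51.01
G01 X156.39 Y41.60
M5
G00 X149.47 Y61.45
M3 S440
G01 X268.55 Y61.45 F1958
G01 X268.55 Y7.25
G01 X149.47 Y7.25
G01 X149.47 Y61.45
M5
G00 X0.00 Y0.00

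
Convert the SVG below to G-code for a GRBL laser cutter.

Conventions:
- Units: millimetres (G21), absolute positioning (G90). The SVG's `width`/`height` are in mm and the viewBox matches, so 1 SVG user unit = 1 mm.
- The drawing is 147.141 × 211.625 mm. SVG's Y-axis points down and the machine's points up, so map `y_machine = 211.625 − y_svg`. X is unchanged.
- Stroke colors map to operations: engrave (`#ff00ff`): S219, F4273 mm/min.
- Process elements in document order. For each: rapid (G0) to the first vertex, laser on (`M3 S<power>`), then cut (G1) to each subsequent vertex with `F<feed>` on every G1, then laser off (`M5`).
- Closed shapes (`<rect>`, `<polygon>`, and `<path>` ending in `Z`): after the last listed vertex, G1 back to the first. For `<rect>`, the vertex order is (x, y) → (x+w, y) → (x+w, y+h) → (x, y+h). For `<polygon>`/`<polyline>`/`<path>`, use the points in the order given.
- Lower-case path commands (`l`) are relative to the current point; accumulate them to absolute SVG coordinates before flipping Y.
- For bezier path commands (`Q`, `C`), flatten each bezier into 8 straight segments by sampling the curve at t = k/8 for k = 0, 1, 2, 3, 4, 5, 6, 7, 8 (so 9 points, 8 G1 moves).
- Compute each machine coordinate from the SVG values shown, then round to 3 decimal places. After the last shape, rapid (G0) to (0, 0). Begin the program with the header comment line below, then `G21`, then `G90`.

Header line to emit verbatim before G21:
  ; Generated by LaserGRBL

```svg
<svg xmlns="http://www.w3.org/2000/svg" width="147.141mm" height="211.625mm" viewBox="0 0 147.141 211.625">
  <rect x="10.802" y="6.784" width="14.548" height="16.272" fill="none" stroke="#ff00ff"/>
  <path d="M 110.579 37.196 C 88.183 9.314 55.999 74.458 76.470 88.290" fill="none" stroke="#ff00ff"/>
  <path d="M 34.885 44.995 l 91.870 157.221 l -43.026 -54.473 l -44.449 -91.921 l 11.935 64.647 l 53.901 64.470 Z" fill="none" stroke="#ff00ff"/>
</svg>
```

Since the viewBox matches the mm dimensions, user units are millimetres directly. The only transform is the Y-flip y_m = 211.625 − y_svg.

Shape 1 is a rectangle drawn with `<rect>`. Its stroke #ff00ff means engrave at S219, F4273. After flipping Y the toolpath is (10.802,204.841) → (25.350,204.841) → (25.350,188.569) → (10.802,188.569) → (10.802,204.841), returning to the start.

Shape 2 is a cubic bezier drawn with `<path>`. Its stroke #ff00ff means engrave at S219, F4273. After flipping Y the toolpath is (110.579,174.429) → (101.844,180.806) → (92.922,180.153) → (84.547,174.162) → (77.449,164.525) → (72.361,152.932) → (70.014,141.075) → (71.140,130.645) → (76.470,123.335).

Shape 3 is a closed polygon drawn with `<path>`. Its stroke #ff00ff means engrave at S219, F4273. After flipping Y the toolpath is (34.885,166.630) → (126.755,9.409) → (83.729,63.882) → (39.280,155.803) → (51.215,91.156) → (105.116,26.686) → (34.885,166.630), returning to the start.

; Generated by LaserGRBL
G21
G90
G0 X10.802 Y204.841
M3 S219
G1 X25.350 Y204.841 F4273
G1 X25.350 Y188.569 F4273
G1 X10.802 Y188.569 F4273
G1 X10.802 Y204.841 F4273
M5
G0 X110.579 Y174.429
M3 S219
G1 X101.844 Y180.806 F4273
G1 X92.922 Y180.153 F4273
G1 X84.547 Y174.162 F4273
G1 X77.449 Y164.525 F4273
G1 X72.361 Y152.932 F4273
G1 X70.014 Y141.075 F4273
G1 X71.140 Y130.645 F4273
G1 X76.470 Y123.335 F4273
M5
G0 X34.885 Y166.630
M3 S219
G1 X126.755 Y9.409 F4273
G1 X83.729 Y63.882 F4273
G1 X39.280 Y155.803 F4273
G1 X51.215 Y91.156 F4273
G1 X105.116 Y26.686 F4273
G1 X34.885 Y166.630 F4273
M5
G0 X0.000 Y0.000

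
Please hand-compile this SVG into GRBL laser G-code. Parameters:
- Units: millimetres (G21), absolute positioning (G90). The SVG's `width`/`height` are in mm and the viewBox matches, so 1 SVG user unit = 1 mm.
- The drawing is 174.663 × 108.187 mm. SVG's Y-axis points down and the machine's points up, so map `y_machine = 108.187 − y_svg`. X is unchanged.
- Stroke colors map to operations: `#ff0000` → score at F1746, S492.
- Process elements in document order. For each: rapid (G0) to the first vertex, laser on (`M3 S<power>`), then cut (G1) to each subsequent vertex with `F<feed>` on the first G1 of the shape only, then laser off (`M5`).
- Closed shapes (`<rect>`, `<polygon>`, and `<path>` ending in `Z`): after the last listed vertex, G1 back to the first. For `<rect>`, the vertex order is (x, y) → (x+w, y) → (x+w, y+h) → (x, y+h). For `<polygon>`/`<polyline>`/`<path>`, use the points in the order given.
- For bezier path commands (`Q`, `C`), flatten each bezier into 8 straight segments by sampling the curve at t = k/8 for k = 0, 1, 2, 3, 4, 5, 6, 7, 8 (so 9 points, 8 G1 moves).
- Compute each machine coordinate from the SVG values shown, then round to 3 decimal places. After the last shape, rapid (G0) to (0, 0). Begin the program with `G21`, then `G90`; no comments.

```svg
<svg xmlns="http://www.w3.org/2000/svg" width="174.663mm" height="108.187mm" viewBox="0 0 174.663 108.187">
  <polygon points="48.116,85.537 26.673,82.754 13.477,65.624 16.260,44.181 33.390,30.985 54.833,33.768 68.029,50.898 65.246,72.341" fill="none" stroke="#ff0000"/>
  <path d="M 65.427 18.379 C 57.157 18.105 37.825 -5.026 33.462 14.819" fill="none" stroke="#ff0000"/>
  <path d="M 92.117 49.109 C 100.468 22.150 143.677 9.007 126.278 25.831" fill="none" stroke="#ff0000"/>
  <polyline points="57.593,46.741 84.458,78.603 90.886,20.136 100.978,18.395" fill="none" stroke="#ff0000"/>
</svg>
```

G21
G90
G0 X48.116 Y22.650
M3 S492
G1 X26.673 Y25.433 F1746
G1 X13.477 Y42.563
G1 X16.260 Y64.006
G1 X33.390 Y77.202
G1 X54.833 Y74.419
G1 X68.029 Y57.289
G1 X65.246 Y35.846
G1 X48.116 Y22.650
M5
G0 X65.427 Y89.808
M3 S492
G1 X61.858 Y90.854 F1746
G1 X57.557 Y93.271
G1 X52.829 Y96.287
G1 X47.979 Y99.133
G1 X43.313 Y101.035
G1 X39.134 Y101.222
G1 X35.749 Y98.924
G1 X33.462 Y93.368
M5
G0 X92.117 Y59.078
M3 S492
G1 X96.696 Y68.508 F1746
G1 X103.424 Y76.454
G1 X111.183 Y82.727
G1 X118.854 Y87.136
G1 X125.317 Y89.492
G1 X129.455 Y89.608
G1 X130.148 Y87.292
G1 X126.278 Y82.356
M5
G0 X57.593 Y61.446
M3 S492
G1 X84.458 Y29.584 F1746
G1 X90.886 Y88.051
G1 X100.978 Y89.792
M5
G0 X0.000 Y0.000

viewBox `0 0 174.663 108.187` with mm width/height → 1 unit = 1 mm. Flip: y_m = 108.187 − y_svg.

**Shape 1** — `<polygon>` regular polygon, stroke `#ff0000` → score (S492, F1746). Machine vertices: (48.116,22.650) → (26.673,25.433) → (13.477,42.563) → (16.260,64.006) → (33.390,77.202) → (54.833,74.419) → (68.029,57.289) → (65.246,35.846) → (48.116,22.650). Closed: final G1 returns to the first vertex.

**Shape 2** — `<path>` cubic bezier, stroke `#ff0000` → score (S492, F1746). Control points (SVG): P0=(65.427,18.379), P1=(57.157,18.105), P2=(37.825,-5.026), P3=(33.462,14.819); sampled at t=k/8. Machine vertices: (65.427,89.808) → (61.858,90.854) → (57.557,93.271) → (52.829,96.287) → (47.979,99.133) → (43.313,101.035) → (39.134,101.222) → (35.749,98.924) → (33.462,93.368). Open path.

**Shape 3** — `<path>` cubic bezier, stroke `#ff0000` → score (S492, F1746). Control points (SVG): P0=(92.117,49.109), P1=(100.468,22.150), P2=(143.677,9.007), P3=(126.278,25.831); sampled at t=k/8. Machine vertices: (92.117,59.078) → (96.696,68.508) → (103.424,76.454) → (111.183,82.727) → (118.854,87.136) → (125.317,89.492) → (129.455,89.608) → (130.148,87.292) → (126.278,82.356). Open path.

**Shape 4** — `<polyline>` open polyline, stroke `#ff0000` → score (S492, F1746). Machine vertices: (57.593,61.446) → (84.458,29.584) → (90.886,88.051) → (100.978,89.792). Open path.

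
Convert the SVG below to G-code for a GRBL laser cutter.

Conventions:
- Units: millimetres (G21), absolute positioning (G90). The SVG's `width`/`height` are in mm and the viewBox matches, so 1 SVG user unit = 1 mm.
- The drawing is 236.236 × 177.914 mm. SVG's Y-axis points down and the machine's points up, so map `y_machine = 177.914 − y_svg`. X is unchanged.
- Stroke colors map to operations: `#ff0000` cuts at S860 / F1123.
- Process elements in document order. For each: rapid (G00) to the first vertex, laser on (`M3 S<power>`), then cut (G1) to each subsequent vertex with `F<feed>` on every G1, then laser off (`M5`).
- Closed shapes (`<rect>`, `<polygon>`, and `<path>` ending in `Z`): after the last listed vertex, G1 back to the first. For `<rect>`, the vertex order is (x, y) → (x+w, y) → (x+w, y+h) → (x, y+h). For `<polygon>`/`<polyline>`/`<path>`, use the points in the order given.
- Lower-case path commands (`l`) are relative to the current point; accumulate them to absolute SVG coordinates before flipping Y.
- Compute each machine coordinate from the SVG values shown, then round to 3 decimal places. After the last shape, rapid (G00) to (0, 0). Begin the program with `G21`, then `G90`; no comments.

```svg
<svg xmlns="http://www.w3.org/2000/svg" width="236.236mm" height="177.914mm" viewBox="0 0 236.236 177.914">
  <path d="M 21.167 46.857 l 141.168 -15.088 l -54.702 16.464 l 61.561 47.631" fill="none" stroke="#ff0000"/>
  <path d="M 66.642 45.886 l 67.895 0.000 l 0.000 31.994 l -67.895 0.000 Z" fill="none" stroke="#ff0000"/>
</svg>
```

Since the viewBox matches the mm dimensions, user units are millimetres directly. The only transform is the Y-flip y_m = 177.914 − y_svg.

Shape 1 is a open polyline drawn with `<path>`. Its stroke #ff0000 means cut at S860, F1123. After flipping Y the toolpath is (21.167,131.057) → (162.335,146.145) → (107.633,129.681) → (169.194,82.050).

Shape 2 is a rectangle drawn with `<path>`. Its stroke #ff0000 means cut at S860, F1123. After flipping Y the toolpath is (66.642,132.028) → (134.537,132.028) → (134.537,100.034) → (66.642,100.034) → (66.642,132.028), returning to the start.

G21
G90
G00 X21.167 Y131.057
M3 S860
G1 X162.335 Y146.145 F1123
G1 X107.633 Y129.681 F1123
G1 X169.194 Y82.050 F1123
M5
G00 X66.642 Y132.028
M3 S860
G1 X134.537 Y132.028 F1123
G1 X134.537 Y100.034 F1123
G1 X66.642 Y100.034 F1123
G1 X66.642 Y132.028 F1123
M5
G00 X0.000 Y0.000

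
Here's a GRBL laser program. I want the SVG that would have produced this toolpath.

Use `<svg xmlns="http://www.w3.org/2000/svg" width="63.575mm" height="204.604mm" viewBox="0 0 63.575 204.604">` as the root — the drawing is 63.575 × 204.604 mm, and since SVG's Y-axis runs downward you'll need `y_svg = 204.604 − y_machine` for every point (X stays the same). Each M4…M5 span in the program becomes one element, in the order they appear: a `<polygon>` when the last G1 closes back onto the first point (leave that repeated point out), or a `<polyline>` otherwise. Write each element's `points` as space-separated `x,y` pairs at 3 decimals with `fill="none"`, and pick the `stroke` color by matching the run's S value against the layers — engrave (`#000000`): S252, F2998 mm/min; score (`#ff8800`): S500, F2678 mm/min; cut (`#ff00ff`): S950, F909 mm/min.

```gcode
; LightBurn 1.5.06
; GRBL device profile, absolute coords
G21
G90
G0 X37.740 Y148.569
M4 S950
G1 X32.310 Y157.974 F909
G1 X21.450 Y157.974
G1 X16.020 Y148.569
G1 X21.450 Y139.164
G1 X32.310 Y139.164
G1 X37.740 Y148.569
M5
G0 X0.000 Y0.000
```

<svg xmlns="http://www.w3.org/2000/svg" width="63.575mm" height="204.604mm" viewBox="0 0 63.575 204.604">
  <polygon points="37.740,56.035 32.310,46.630 21.450,46.630 16.020,56.035 21.450,65.440 32.310,65.440" fill="none" stroke="#ff00ff"/>
</svg>

Machine Y-up, SVG Y-down with viewBox height 204.604, so y_svg = 204.604 − y_machine; X carries over. Every run uses S950, so all elements get stroke `#ff00ff` (cut).

Run 1: The run returns to its start, so emit a `<polygon>` with points (Y-flipped): 37.740,56.035 32.310,46.630 21.450,46.630 16.020,56.035 21.450,65.440 32.310,65.440.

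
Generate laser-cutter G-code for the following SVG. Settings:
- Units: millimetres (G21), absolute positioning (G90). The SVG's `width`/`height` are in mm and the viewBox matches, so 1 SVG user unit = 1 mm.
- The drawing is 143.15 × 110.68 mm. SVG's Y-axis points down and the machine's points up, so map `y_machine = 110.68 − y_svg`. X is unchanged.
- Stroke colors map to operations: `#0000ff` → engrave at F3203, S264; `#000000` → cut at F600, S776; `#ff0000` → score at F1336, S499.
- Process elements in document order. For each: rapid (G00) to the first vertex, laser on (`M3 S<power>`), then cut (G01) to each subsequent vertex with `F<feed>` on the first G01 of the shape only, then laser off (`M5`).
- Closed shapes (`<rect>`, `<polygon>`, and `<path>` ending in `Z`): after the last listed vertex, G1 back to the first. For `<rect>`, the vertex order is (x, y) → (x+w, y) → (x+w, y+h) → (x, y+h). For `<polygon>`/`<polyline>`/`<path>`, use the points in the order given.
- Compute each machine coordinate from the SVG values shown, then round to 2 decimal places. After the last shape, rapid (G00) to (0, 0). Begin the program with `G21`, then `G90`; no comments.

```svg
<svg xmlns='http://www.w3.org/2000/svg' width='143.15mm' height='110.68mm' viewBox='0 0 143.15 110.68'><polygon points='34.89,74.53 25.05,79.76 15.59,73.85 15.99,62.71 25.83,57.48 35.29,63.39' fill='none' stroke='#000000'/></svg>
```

G21
G90
G00 X34.89 Y36.15
M3 S776
G01 X25.05 Y30.92 F600
G01 X15.59 Y36.83
G01 X15.99 Y47.97
G01 X25.83 Y53.20
G01 X35.29 Y47.29
G01 X34.89 Y36.15
M5
G00 X0.00 Y0.00

viewBox `0 0 143.15 110.68` with mm width/height → 1 unit = 1 mm. Flip: y_m = 110.68 − y_svg.

**Shape 1** — `<polygon>` regular polygon, stroke `#000000` → cut (S776, F600). Machine vertices: (34.89,36.15) → (25.05,30.92) → (15.59,36.83) → (15.99,47.97) → (25.83,53.20) → (35.29,47.29) → (34.89,36.15). Closed: final G1 returns to the first vertex.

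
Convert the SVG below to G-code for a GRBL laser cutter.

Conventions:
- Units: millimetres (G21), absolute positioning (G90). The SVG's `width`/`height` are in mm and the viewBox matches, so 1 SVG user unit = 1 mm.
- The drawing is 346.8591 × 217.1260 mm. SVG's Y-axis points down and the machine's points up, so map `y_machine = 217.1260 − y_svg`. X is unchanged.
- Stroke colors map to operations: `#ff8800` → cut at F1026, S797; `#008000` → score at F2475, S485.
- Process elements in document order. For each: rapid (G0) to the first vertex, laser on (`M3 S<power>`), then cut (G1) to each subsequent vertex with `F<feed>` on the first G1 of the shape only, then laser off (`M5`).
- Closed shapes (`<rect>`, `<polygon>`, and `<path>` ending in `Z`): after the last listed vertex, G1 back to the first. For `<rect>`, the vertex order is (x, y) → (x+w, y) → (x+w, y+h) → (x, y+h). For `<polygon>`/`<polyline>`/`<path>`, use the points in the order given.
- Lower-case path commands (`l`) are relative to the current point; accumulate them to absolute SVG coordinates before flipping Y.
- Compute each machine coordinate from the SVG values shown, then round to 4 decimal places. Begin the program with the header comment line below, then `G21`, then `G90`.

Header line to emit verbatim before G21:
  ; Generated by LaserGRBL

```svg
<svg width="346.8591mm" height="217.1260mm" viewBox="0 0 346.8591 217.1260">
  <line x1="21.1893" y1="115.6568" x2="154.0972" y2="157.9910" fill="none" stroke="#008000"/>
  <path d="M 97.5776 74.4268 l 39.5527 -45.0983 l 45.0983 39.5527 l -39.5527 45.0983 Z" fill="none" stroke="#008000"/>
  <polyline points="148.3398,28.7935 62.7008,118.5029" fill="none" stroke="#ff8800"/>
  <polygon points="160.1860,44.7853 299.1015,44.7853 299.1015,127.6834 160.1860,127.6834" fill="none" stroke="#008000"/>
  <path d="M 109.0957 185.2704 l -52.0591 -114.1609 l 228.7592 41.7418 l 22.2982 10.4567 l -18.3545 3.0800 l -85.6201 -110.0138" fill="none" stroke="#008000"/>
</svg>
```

; Generated by LaserGRBL
G21
G90
G0 X21.1893 Y101.4692
M3 S485
G1 X154.0972 Y59.1350 F2475
M5
G0 X97.5776 Y142.6992
M3 S485
G1 X137.1303 Y187.7975 F2475
G1 X182.2286 Y148.2448
G1 X142.6759 Y103.1465
G1 X97.5776 Y142.6992
M5
G0 X148.3398 Y188.3325
M3 S797
G1 X62.7008 Y98.6231 F1026
M5
G0 X160.1860 Y172.3407
M3 S485
G1 X299.1015 Y172.3407 F2475
G1 X299.1015 Y89.4426
G1 X160.1860 Y89.4426
G1 X160.1860 Y172.3407
M5
G0 X109.0957 Y31.8556
M3 S485
G1 X57.0366 Y146.0165 F2475
G1 X285.7958 Y104.2747
G1 X308.0940 Y93.8180
G1 X289.7395 Y90.7380
G1 X204.1194 Y200.7518
M5

1 u = 1 mm; y_m = 217.1260 − y.

[1] `<line>` line segment, #008000→score S485 F2475: (21.1893,101.4692) → (154.0972,59.1350)

[2] `<path>` regular polygon, #008000→score S485 F2475: (97.5776,142.6992) → (137.1303,187.7975) → (182.2286,148.2448) → (142.6759,103.1465) → (97.5776,142.6992) (closed)

[3] `<polyline>` line segment, #ff8800→cut S797 F1026: (148.3398,188.3325) → (62.7008,98.6231)

[4] `<polygon>` rectangle, #008000→score S485 F2475: (160.1860,172.3407) → (299.1015,172.3407) → (299.1015,89.4426) → (160.1860,89.4426) → (160.1860,172.3407) (closed)

[5] `<path>` open polyline, #008000→score S485 F2475: (109.0957,31.8556) → (57.0366,146.0165) → (285.7958,104.2747) → (308.0940,93.8180) → (289.7395,90.7380) → (204.1194,200.7518)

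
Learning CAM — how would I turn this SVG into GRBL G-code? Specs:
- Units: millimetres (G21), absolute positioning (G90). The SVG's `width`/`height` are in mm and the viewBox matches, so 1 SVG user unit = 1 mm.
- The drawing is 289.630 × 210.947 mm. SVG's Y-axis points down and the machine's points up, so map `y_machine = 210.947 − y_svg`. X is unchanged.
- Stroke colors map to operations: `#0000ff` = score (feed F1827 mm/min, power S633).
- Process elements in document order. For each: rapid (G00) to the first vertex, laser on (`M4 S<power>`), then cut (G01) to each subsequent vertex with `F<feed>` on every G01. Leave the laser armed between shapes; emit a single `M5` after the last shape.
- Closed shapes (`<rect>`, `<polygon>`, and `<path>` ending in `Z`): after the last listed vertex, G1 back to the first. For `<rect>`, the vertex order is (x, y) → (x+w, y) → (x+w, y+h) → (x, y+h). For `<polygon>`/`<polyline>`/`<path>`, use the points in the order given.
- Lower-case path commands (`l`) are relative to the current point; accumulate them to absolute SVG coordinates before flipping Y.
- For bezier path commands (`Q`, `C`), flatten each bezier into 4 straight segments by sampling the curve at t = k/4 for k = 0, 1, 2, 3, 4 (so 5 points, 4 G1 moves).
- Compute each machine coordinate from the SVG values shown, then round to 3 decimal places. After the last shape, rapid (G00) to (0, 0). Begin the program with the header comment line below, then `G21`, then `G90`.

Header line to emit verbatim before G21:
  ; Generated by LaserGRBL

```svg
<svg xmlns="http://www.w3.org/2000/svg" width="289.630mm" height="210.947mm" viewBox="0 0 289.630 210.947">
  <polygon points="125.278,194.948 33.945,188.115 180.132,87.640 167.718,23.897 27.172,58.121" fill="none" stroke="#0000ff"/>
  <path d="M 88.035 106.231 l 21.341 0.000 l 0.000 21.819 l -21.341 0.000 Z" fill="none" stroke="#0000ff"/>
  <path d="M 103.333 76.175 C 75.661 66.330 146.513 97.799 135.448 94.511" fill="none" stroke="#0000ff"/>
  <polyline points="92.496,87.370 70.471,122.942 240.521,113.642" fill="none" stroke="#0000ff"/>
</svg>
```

1 u = 1 mm; y_m = 210.947 − y.

[1] `<polygon>` closed polygon, #0000ff→score S633 F1827: (125.278,15.999) → (33.945,22.832) → (180.132,123.307) → (167.718,187.050) → (27.172,152.826) → (125.278,15.999) (closed)

[2] `<path>` rectangle, #0000ff→score S633 F1827: (88.035,104.716) → (109.376,104.716) → (109.376,82.897) → (88.035,82.897) → (88.035,104.716) (closed)

[3] `<path>` cubic bezier, #0000ff→score S633 F1827: (103.333,134.772) → (98.233,135.598) → (113.163,128.063) → (131.207,119.298) → (135.448,116.436)

[4] `<polyline>` open polyline, #0000ff→score S633 F1827: (92.496,123.577) → (70.471,88.005) → (240.521,97.305)

; Generated by LaserGRBL
G21
G90
G00 X125.278 Y15.999
M4 S633
G01 X33.945 Y22.832 F1827
G01 X180.132 Y123.307 F1827
G01 X167.718 Y187.050 F1827
G01 X27.172 Y152.826 F1827
G01 X125.278 Y15.999 F1827
G00 X88.035 Y104.716
M4 S633
G01 X109.376 Y104.716 F1827
G01 X109.376 Y82.897 F1827
G01 X88.035 Y82.897 F1827
G01 X88.035 Y104.716 F1827
G00 X103.333 Y134.772
M4 S633
G01 X98.233 Y135.598 F1827
G01 X113.163 Y128.063 F1827
G01 X131.207 Y119.298 F1827
G01 X135.448 Y116.436 F1827
G00 X92.496 Y123.577
M4 S633
G01 X70.471 Y88.005 F1827
G01 X240.521 Y97.305 F1827
M5
G00 X0.000 Y0.000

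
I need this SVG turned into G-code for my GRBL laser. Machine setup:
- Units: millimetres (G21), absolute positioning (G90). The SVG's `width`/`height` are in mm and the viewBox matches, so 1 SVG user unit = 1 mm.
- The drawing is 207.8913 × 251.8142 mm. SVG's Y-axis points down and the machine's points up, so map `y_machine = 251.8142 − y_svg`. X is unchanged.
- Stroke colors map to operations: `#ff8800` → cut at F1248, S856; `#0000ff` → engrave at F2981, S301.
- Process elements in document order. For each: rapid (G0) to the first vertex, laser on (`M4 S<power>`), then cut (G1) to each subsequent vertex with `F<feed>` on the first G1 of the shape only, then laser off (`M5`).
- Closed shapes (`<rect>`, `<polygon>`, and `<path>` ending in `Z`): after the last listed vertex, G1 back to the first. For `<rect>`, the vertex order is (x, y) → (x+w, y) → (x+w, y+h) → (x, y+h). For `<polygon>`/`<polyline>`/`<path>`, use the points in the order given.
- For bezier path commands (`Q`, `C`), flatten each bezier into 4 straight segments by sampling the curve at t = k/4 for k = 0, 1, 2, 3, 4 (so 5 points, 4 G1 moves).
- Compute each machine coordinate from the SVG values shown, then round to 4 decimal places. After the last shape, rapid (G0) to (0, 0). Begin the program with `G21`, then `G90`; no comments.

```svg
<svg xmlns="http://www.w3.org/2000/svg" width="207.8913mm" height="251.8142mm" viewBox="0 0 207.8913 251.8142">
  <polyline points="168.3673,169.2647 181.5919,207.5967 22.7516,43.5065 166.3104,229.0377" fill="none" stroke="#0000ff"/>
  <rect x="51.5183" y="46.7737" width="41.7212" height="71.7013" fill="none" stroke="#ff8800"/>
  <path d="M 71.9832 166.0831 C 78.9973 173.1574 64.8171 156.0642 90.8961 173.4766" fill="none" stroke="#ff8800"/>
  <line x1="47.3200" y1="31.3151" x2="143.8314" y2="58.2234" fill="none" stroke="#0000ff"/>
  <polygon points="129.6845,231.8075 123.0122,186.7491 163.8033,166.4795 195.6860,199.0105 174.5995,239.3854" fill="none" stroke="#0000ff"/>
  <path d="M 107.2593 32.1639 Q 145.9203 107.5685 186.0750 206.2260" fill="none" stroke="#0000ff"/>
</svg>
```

G21
G90
G0 X168.3673 Y82.5495
M4 S301
G1 X181.5919 Y44.2175 F2981
G1 X22.7516 Y208.3077
G1 X166.3104 Y22.7765
M5
G0 X51.5183 Y205.0405
M4 S856
G1 X93.2395 Y205.0405 F1248
G1 X93.2395 Y133.3392
G1 X51.5183 Y133.3392
G1 X51.5183 Y205.0405
M5
G0 X71.9832 Y85.7311
M4 S856
G1 X74.2301 Y84.0400 F1248
G1 X74.2903 Y85.9111
G1 X77.9252 Y85.8439
G1 X90.8961 Y78.3376
M5
G0 X47.3200 Y220.4991
M4 S301
G1 X143.8314 Y193.5908 F2981
M5
G0 X129.6845 Y20.0067
M4 S301
G1 X123.0122 Y65.0651 F2981
G1 X163.8033 Y85.3347
G1 X195.6860 Y52.8037
G1 X174.5995 Y12.4288
G1 X129.6845 Y20.0067
M5
G0 X107.2593 Y219.6503
M4 S301
G1 X126.6832 Y180.4947 F2981
G1 X146.2937 Y138.4325
G1 X166.0910 Y93.4636
G1 X186.0750 Y45.5882
M5
G0 X0.0000 Y0.0000

1 u = 1 mm; y_m = 251.8142 − y.

[1] `<polyline>` open polyline, #0000ff→engrave S301 F2981: (168.3673,82.5495) → (181.5919,44.2175) → (22.7516,208.3077) → (166.3104,22.7765)

[2] `<rect>` rectangle, #ff8800→cut S856 F1248: (51.5183,205.0405) → (93.2395,205.0405) → (93.2395,133.3392) → (51.5183,133.3392) → (51.5183,205.0405) (closed)

[3] `<path>` cubic bezier, #ff8800→cut S856 F1248: (71.9832,85.7311) → (74.2301,84.0400) → (74.2903,85.9111) → (77.9252,85.8439) → (90.8961,78.3376)

[4] `<line>` line segment, #0000ff→engrave S301 F2981: (47.3200,220.4991) → (143.8314,193.5908)

[5] `<polygon>` regular polygon, #0000ff→engrave S301 F2981: (129.6845,20.0067) → (123.0122,65.0651) → (163.8033,85.3347) → (195.6860,52.8037) → (174.5995,12.4288) → (129.6845,20.0067) (closed)

[6] `<path>` quadratic bezier, #0000ff→engrave S301 F2981: (107.2593,219.6503) → (126.6832,180.4947) → (146.2937,138.4325) → (166.0910,93.4636) → (186.0750,45.5882)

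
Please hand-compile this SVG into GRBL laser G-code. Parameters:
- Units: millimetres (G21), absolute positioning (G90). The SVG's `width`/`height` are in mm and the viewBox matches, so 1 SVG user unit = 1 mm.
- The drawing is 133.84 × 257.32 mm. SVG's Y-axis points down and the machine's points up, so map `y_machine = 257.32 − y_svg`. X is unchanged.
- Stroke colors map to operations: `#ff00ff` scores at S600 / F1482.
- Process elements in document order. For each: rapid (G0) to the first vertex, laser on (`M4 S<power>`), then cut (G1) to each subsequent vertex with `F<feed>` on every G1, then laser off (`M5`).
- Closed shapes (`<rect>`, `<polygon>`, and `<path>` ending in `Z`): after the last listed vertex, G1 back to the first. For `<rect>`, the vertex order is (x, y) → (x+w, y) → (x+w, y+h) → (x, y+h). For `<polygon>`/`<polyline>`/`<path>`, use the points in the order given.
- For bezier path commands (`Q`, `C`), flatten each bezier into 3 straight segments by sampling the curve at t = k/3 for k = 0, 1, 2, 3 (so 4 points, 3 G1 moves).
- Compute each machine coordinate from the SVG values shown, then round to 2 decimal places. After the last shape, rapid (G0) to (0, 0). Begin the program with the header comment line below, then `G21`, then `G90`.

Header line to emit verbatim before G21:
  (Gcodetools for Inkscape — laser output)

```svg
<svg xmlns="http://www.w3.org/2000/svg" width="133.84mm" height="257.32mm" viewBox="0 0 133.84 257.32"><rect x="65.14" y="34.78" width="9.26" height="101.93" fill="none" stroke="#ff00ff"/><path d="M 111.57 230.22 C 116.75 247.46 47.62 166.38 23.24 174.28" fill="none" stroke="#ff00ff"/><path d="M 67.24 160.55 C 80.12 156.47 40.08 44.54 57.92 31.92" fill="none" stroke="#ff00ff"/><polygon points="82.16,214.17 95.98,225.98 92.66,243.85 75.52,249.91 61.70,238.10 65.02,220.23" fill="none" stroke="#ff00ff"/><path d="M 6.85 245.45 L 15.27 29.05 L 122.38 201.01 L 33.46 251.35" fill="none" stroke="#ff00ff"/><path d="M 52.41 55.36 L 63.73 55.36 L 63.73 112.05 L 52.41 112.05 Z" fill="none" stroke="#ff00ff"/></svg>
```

1 u = 1 mm; y_m = 257.32 − y.

[1] `<rect>` rectangle, #ff00ff→score S600 F1482: (65.14,222.54) → (74.40,222.54) → (74.40,120.61) → (65.14,120.61) → (65.14,222.54) (closed)

[2] `<path>` cubic bezier, #ff00ff→score S600 F1482: (111.57,27.10) → (96.39,35.70) → (58.13,68.22) → (23.24,83.04)

[3] `<path>` cubic bezier, #ff00ff→score S600 F1482: (67.24,96.77) → (66.58,129.13) → (55.27,187.35) → (57.92,225.40)

[4] `<polygon>` regular polygon, #ff00ff→score S600 F1482: (82.16,43.15) → (95.98,31.34) → (92.66,13.47) → (75.52,7.41) → (61.70,19.22) → (65.02,37.09) → (82.16,43.15) (closed)

[5] `<path>` open polyline, #ff00ff→score S600 F1482: (6.85,11.87) → (15.27,228.27) → (122.38,56.31) → (33.46,5.97)

[6] `<path>` rectangle, #ff00ff→score S600 F1482: (52.41,201.96) → (63.73,201.96) → (63.73,145.27) → (52.41,145.27) → (52.41,201.96) (closed)

(Gcodetools for Inkscape — laser output)
G21
G90
G0 X65.14 Y222.54
M4 S600
G1 X74.40 Y222.54 F1482
G1 X74.40 Y120.61 F1482
G1 X65.14 Y120.61 F1482
G1 X65.14 Y222.54 F1482
M5
G0 X111.57 Y27.10
M4 S600
G1 X96.39 Y35.70 F1482
G1 X58.13 Y68.22 F1482
G1 X23.24 Y83.04 F1482
M5
G0 X67.24 Y96.77
M4 S600
G1 X66.58 Y129.13 F1482
G1 X55.27 Y187.35 F1482
G1 X57.92 Y225.40 F1482
M5
G0 X82.16 Y43.15
M4 S600
G1 X95.98 Y31.34 F1482
G1 X92.66 Y13.47 F1482
G1 X75.52 Y7.41 F1482
G1 X61.70 Y19.22 F1482
G1 X65.02 Y37.09 F1482
G1 X82.16 Y43.15 F1482
M5
G0 X6.85 Y11.87
M4 S600
G1 X15.27 Y228.27 F1482
G1 X122.38 Y56.31 F1482
G1 X33.46 Y5.97 F1482
M5
G0 X52.41 Y201.96
M4 S600
G1 X63.73 Y201.96 F1482
G1 X63.73 Y145.27 F1482
G1 X52.41 Y145.27 F1482
G1 X52.41 Y201.96 F1482
M5
G0 X0.00 Y0.00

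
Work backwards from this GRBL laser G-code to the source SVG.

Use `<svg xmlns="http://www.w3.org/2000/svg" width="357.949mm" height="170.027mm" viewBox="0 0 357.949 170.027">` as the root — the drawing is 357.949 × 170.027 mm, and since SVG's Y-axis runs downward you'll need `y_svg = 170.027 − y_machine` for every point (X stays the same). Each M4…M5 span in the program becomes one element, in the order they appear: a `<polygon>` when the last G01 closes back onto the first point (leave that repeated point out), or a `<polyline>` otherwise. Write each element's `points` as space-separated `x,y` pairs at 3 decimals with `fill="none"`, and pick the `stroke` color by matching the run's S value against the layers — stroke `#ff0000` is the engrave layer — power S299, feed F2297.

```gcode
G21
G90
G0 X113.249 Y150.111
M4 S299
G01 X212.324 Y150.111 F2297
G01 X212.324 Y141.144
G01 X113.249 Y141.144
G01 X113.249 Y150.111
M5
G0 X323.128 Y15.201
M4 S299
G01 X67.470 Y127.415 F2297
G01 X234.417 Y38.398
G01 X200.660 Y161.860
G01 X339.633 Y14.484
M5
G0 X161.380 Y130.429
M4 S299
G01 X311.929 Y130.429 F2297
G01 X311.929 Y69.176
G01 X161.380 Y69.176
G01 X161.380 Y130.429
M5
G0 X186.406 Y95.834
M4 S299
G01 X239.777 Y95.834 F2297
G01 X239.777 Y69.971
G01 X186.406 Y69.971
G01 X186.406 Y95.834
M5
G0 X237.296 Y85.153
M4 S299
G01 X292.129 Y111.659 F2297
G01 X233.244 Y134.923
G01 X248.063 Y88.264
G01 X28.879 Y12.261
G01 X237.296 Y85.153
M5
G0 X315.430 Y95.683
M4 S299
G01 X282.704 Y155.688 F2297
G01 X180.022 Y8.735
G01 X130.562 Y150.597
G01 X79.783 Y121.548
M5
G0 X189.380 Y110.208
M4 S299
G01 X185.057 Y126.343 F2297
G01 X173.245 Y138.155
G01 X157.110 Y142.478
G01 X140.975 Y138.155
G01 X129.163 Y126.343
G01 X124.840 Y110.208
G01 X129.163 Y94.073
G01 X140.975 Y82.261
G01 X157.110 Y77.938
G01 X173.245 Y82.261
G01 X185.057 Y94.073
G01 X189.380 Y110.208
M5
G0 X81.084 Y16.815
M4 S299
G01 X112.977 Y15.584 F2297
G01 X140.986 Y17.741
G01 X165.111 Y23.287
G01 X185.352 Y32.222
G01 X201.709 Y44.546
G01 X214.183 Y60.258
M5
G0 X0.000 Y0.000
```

y_svg = 170.027 − y_m. Every run uses S299, so all elements get stroke `#ff0000` (engrave).

[1] closed run; points: 113.249,19.916 212.324,19.916 212.324,28.883 113.249,28.883

[2] open run; points: 323.128,154.826 67.470,42.612 234.417,131.629 200.660,8.167 339.633,155.543

[3] closed run; points: 161.380,39.598 311.929,39.598 311.929,100.851 161.380,100.851

[4] closed run; points: 186.406,74.193 239.777,74.193 239.777,100.056 186.406,100.056

[5] closed run; points: 237.296,84.874 292.129,58.368 233.244,35.104 248.063,81.763 28.879,157.766

[6] open run; points: 315.430,74.344 282.704,14.339 180.022,161.292 130.562,19.430 79.783,48.479

[7] closed run; points: 189.380,59.819 185.057,43.684 173.245,31.872 157.110,27.549 140.975,31.872 129.163,43.684 124.840,59.819 129.163,75.954 140.975,87.766 157.110,92.089 173.245,87.766 185.057,75.954

[8] open run; points: 81.084,153.212 112.977,154.443 140.986,152.286 165.111,146.740 185.352,137.805 201.709,125.481 214.183,109.769

<svg xmlns="http://www.w3.org/2000/svg" width="357.949mm" height="170.027mm" viewBox="0 0 357.949 170.027">
  <polygon points="113.249,19.916 212.324,19.916 212.324,28.883 113.249,28.883" fill="none" stroke="#ff0000"/>
  <polyline points="323.128,154.826 67.470,42.612 234.417,131.629 200.660,8.167 339.633,155.543" fill="none" stroke="#ff0000"/>
  <polygon points="161.380,39.598 311.929,39.598 311.929,100.851 161.380,100.851" fill="none" stroke="#ff0000"/>
  <polygon points="186.406,74.193 239.777,74.193 239.777,100.056 186.406,100.056" fill="none" stroke="#ff0000"/>
  <polygon points="237.296,84.874 292.129,58.368 233.244,35.104 248.063,81.763 28.879,157.766" fill="none" stroke="#ff0000"/>
  <polyline points="315.430,74.344 282.704,14.339 180.022,161.292 130.562,19.430 79.783,48.479" fill="none" stroke="#ff0000"/>
  <polygon points="189.380,59.819 185.057,43.684 173.245,31.872 157.110,27.549 140.975,31.872 129.163,43.684 124.840,59.819 129.163,75.954 140.975,87.766 157.110,92.089 173.245,87.766 185.057,75.954" fill="none" stroke="#ff0000"/>
  <polyline points="81.084,153.212 112.977,154.443 140.986,152.286 165.111,146.740 185.352,137.805 201.709,125.481 214.183,109.769" fill="none" stroke="#ff0000"/>
</svg>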